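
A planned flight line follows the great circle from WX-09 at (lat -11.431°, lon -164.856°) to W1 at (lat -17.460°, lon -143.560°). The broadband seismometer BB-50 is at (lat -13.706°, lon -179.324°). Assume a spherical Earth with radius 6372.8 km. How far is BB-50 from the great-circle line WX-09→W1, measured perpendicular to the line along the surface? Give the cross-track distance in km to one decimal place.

776.7 km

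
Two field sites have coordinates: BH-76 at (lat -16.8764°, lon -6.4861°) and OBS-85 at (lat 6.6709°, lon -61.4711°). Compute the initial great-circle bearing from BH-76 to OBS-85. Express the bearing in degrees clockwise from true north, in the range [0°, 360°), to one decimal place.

288.8°

Δλ = -54.9850°
y = sin Δλ · cos φ₂ = -0.813457
x = cos φ₁ sin φ₂ − sin φ₁ cos φ₂ cos Δλ = 0.276612
θ = atan2(y, x) = -71.2197° → 288.7803° (mod 360°)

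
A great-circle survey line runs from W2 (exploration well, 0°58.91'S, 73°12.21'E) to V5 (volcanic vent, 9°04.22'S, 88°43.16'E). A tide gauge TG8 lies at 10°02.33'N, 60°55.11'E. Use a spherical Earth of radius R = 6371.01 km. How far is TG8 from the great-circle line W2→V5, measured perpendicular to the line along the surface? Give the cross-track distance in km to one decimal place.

W2: φ = -0.98183°, λ = +73.20350°
V5: φ = -9.07033°, λ = +88.71933°
TG8: φ = +10.03883°, λ = +60.91850°
δ₁₃ = central angle W2→TG8 = 0.287296 rad  (haversine)
θ₁₃ = bearing W2→TG8 = 312.320°,  θ₁₂ = bearing W2→V5 = 118.146°
dₓₜ = R·arcsin(sin δ₁₃ · sin(θ₁₃ − θ₁₂)) = 6371.01·arcsin(0.28336·sin(194.174°)) = -442.408 km
|dₓₜ| = 442.408 km

442.4 km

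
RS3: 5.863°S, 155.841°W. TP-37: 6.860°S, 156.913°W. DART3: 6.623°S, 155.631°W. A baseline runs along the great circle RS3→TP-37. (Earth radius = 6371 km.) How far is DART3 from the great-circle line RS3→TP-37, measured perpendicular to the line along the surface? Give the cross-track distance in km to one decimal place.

77.5 km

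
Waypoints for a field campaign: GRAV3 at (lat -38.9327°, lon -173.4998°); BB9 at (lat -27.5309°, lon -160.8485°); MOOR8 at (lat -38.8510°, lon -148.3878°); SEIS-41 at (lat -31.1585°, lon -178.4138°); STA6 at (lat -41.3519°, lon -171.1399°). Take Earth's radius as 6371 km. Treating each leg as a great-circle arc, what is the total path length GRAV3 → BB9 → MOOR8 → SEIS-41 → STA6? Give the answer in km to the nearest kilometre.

7591 km

GRAV3→BB9: c = 0.270949 rad, d = 1726.21 km
BB9→MOOR8: c = 0.268091 rad, d = 1708.01 km
MOOR8→SEIS-41: c = 0.447424 rad, d = 2850.54 km
SEIS-41→STA6: c = 0.205072 rad, d = 1306.51 km
Total = 1726.21 + 1708.01 + 2850.54 + 1306.51 = 7591.27 km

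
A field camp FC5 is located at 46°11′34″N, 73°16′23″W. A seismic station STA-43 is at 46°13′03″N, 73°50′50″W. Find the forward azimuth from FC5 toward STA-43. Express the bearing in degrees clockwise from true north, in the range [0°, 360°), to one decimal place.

273.8°

FC5: φ = +46.19278°, λ = -73.27306°
STA-43: φ = +46.21750°, λ = -73.84722°
Δλ = -0.5742°
y = sin Δλ · cos φ₂ = -0.006934
x = cos φ₁ sin φ₂ − sin φ₁ cos φ₂ cos Δλ = 0.000457
θ = atan2(y, x) = -86.2327° → 273.7673° (mod 360°)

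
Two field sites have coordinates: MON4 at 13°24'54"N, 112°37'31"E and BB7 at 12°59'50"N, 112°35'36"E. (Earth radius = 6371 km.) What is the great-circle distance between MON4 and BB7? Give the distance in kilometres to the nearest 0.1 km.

MON4: φ = +13.41500°, λ = +112.62528°
BB7: φ = +12.99722°, λ = +112.59333°
Δφ = -0.4178°,  Δλ = -0.0319°
a = sin²(Δφ/2) + cos φ₁ cos φ₂ sin²(Δλ/2) = 0.000013
c = 2·arcsin(√a) = 0.007312 rad = 0.4189°
d = R·c = 6371 × 0.007312 = 46.6 km

46.6 km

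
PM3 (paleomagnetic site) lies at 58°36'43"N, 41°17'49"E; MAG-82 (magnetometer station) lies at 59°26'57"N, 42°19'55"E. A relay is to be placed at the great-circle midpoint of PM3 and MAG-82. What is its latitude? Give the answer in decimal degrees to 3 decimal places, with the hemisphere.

59.032°N

PM3: φ = +58.61194°, λ = +41.29694°
MAG-82: φ = +59.44917°, λ = +42.33194°
Bx = cos φ₂ cos Δλ = 0.508220,  By = cos φ₂ sin Δλ = 0.009182
φₘ = atan2(sin φ₁ + sin φ₂, √((cos φ₁ + Bx)² + By²)) = 59.03159°
λₘ = λ₁ + atan2(By, cos φ₁ + Bx) = 41.80814°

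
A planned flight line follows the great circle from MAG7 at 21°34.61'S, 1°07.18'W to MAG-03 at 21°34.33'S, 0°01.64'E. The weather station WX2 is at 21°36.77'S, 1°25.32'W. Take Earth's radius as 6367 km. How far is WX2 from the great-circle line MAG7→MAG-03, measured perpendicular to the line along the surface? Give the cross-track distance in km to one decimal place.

MAG7: φ = -21.57683°, λ = -1.11967°
MAG-03: φ = -21.57217°, λ = +0.02733°
WX2: φ = -21.61283°, λ = -1.42200°
δ₁₃ = central angle MAG7→WX2 = 0.004946 rad  (haversine)
θ₁₃ = bearing MAG7→WX2 = 262.647°,  θ₁₂ = bearing MAG7→MAG-03 = 89.960°
dₓₜ = R·arcsin(sin δ₁₃ · sin(θ₁₃ − θ₁₂)) = 6367·arcsin(0.00495·sin(172.686°)) = 4.009 km
|dₓₜ| = 4.009 km

4.0 km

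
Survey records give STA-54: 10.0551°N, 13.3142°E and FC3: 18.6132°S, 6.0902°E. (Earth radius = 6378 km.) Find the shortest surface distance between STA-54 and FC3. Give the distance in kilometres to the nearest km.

3288 km

Δφ = -28.6683°,  Δλ = -7.2240°
a = sin²(Δφ/2) + cos φ₁ cos φ₂ sin²(Δλ/2) = 0.064998
c = 2·arcsin(√a) = 0.515585 rad = 29.5408°
d = R·c = 6378 × 0.515585 = 3288.4 km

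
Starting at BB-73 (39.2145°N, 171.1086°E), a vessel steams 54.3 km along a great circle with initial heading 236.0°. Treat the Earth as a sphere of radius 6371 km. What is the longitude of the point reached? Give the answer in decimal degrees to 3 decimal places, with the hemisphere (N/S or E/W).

170.588°E

δ = d/R = 54.3/6371 = 0.008523 rad
φ₂ = arcsin(sin φ₁ cos δ + cos φ₁ sin δ cos θ)
   = arcsin(0.63223·0.99996 + 0.77478·0.00852·-0.55919) = 38.94027°
λ₂ = λ₁ + atan2(sin θ sin δ cos φ₁, cos δ − sin φ₁ sin φ₂) = 170.58810°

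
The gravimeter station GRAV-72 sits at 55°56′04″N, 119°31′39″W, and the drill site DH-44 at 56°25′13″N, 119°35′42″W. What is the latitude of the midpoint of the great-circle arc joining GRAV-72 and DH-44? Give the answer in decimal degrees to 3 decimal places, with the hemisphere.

GRAV-72: φ = +55.93444°, λ = -119.52750°
DH-44: φ = +56.42028°, λ = -119.59500°
Bx = cos φ₂ cos Δλ = 0.553096,  By = cos φ₂ sin Δλ = -0.000652
φₘ = atan2(sin φ₁ + sin φ₂, √((cos φ₁ + Bx)² + By²)) = 56.17737°
λₘ = λ₁ + atan2(By, cos φ₁ + Bx) = -119.56104°

56.177°N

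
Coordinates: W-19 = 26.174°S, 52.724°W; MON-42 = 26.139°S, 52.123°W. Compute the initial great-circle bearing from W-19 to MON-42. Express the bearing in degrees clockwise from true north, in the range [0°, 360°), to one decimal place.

Δλ = 0.6010°
y = sin Δλ · cos φ₂ = 0.009416
x = cos φ₁ sin φ₂ − sin φ₁ cos φ₂ cos Δλ = 0.000589
θ = atan2(y, x) = 86.4203° → 86.4203° (mod 360°)

86.4°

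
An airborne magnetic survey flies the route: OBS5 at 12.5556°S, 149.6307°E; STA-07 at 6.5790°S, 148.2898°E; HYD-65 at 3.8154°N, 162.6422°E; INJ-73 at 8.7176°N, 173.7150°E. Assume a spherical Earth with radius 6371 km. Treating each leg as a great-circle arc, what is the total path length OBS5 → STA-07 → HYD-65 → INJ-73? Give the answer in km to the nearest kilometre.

OBS5→STA-07: c = 0.106831 rad, d = 680.62 km
STA-07→HYD-65: c = 0.308952 rad, d = 1968.33 km
HYD-65→INJ-73: c = 0.210235 rad, d = 1339.41 km
Total = 680.62 + 1968.33 + 1339.41 = 3988.36 km

3988 km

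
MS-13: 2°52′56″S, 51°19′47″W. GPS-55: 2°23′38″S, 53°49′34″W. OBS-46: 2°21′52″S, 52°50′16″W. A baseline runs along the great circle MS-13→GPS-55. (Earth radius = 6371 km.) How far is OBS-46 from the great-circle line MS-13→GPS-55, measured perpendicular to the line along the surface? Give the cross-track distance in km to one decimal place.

MS-13: φ = -2.88222°, λ = -51.32972°
GPS-55: φ = -2.39389°, λ = -53.82611°
OBS-46: φ = -2.36444°, λ = -52.83778°
δ₁₃ = central angle MS-13→OBS-46 = 0.027803 rad  (haversine)
θ₁₃ = bearing MS-13→OBS-46 = 288.932°,  θ₁₂ = bearing MS-13→GPS-55 = 281.020°
dₓₜ = R·arcsin(sin δ₁₃ · sin(θ₁₃ − θ₁₂)) = 6371·arcsin(0.02780·sin(7.912°)) = 24.379 km
|dₓₜ| = 24.379 km

24.4 km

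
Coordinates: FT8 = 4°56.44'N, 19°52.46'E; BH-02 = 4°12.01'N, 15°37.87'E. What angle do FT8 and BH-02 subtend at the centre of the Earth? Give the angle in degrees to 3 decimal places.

FT8: φ = +4.94067°, λ = +19.87433°
BH-02: φ = +4.20017°, λ = +15.63117°
Δφ = -0.7405°,  Δλ = -4.2432°
a = sin²(Δφ/2) + cos φ₁ cos φ₂ sin²(Δλ/2) = 0.001403
c = 2·arcsin(√a) = 0.074944 rad = 4.2940°

4.294°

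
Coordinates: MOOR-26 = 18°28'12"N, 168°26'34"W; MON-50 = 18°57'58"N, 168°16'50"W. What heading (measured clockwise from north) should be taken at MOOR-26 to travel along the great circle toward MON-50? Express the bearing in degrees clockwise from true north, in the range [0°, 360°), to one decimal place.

MOOR-26: φ = +18.47000°, λ = -168.44278°
MON-50: φ = +18.96611°, λ = -168.28056°
Δλ = 0.1622°
y = sin Δλ · cos φ₂ = 0.002678
x = cos φ₁ sin φ₂ − sin φ₁ cos φ₂ cos Δλ = 0.008660
θ = atan2(y, x) = 17.1814° → 17.1814° (mod 360°)

17.2°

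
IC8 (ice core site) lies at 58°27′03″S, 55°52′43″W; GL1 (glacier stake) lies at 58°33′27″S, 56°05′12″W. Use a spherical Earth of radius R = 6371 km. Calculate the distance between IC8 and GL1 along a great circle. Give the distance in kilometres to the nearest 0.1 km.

16.9 km

IC8: φ = -58.45083°, λ = -55.87861°
GL1: φ = -58.55750°, λ = -56.08667°
Δφ = -0.1067°,  Δλ = -0.2081°
a = sin²(Δφ/2) + cos φ₁ cos φ₂ sin²(Δλ/2) = 0.000002
c = 2·arcsin(√a) = 0.002658 rad = 0.1523°
d = R·c = 6371 × 0.002658 = 16.9 km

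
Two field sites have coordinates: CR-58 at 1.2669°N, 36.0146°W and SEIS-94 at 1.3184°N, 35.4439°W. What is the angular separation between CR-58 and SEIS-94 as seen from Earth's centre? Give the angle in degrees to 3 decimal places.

Δφ = 0.0515°,  Δλ = 0.5707°
a = sin²(Δφ/2) + cos φ₁ cos φ₂ sin²(Δλ/2) = 0.000025
c = 2·arcsin(√a) = 0.009999 rad = 0.5729°

0.573°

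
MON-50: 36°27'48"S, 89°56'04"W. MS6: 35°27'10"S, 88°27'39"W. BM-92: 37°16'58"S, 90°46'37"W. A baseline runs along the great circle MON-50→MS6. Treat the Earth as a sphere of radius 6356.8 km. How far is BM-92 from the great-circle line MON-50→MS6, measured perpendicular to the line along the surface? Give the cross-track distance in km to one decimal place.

22.4 km

MON-50: φ = -36.46333°, λ = -89.93444°
MS6: φ = -35.45278°, λ = -88.46083°
BM-92: φ = -37.28278°, λ = -90.77694°
δ₁₃ = central angle MON-50→BM-92 = 0.018518 rad  (haversine)
θ₁₃ = bearing MON-50→BM-92 = 219.184°,  θ₁₂ = bearing MON-50→MS6 = 50.163°
dₓₜ = R·arcsin(sin δ₁₃ · sin(θ₁₃ − θ₁₂)) = 6356.8·arcsin(0.01852·sin(169.021°)) = 22.417 km
|dₓₜ| = 22.417 km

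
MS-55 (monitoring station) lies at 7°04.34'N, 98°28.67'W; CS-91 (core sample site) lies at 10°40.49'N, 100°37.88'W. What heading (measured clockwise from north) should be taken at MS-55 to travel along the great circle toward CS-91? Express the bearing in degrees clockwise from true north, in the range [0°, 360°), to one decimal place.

329.6°

MS-55: φ = +7.07233°, λ = -98.47783°
CS-91: φ = +10.67483°, λ = -100.63133°
Δλ = -2.1535°
y = sin Δλ · cos φ₂ = -0.036927
x = cos φ₁ sin φ₂ − sin φ₁ cos φ₂ cos Δλ = 0.062920
θ = atan2(y, x) = -30.4080° → 329.5920° (mod 360°)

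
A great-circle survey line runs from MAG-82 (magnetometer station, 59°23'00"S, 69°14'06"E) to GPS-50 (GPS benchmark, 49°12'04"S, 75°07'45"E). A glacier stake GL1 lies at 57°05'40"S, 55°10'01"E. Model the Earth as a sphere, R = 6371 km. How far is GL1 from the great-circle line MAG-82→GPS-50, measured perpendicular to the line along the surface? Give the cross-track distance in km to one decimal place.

846.8 km

MAG-82: φ = -59.38333°, λ = +69.23500°
GPS-50: φ = -49.20111°, λ = +75.12917°
GL1: φ = -57.09444°, λ = +55.16694°
δ₁₃ = central angle MAG-82→GL1 = 0.134980 rad  (haversine)
θ₁₃ = bearing MAG-82→GL1 = 281.104°,  θ₁₂ = bearing MAG-82→GPS-50 = 21.109°
dₓₜ = R·arcsin(sin δ₁₃ · sin(θ₁₃ − θ₁₂)) = 6371·arcsin(0.13457·sin(259.994°)) = -846.800 km
|dₓₜ| = 846.800 km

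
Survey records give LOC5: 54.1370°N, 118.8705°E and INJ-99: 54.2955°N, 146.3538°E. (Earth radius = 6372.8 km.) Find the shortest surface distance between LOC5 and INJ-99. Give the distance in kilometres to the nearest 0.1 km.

1776.2 km

Δφ = 0.1585°,  Δλ = 27.4833°
a = sin²(Δφ/2) + cos φ₁ cos φ₂ sin²(Δλ/2) = 0.019295
c = 2·arcsin(√a) = 0.278712 rad = 15.9690°
d = R·c = 6372.8 × 0.278712 = 1776.2 km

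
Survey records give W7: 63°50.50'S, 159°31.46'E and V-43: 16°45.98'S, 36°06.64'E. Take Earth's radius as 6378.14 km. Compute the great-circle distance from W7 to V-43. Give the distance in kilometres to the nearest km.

9850 km

W7: φ = -63.84167°, λ = +159.52433°
V-43: φ = -16.76633°, λ = +36.11067°
Δφ = 47.0753°,  Δλ = -123.4137°
a = sin²(Δφ/2) + cos φ₁ cos φ₂ sin²(Δλ/2) = 0.486762
c = 2·arcsin(√a) = 1.544318 rad = 88.4829°
d = R·c = 6378.14 × 1.544318 = 9849.9 km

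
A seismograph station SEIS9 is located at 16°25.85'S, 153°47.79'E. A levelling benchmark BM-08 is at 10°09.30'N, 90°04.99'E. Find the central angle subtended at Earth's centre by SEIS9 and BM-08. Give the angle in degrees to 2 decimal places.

SEIS9: φ = -16.43083°, λ = +153.79650°
BM-08: φ = +10.15500°, λ = +90.08317°
Δφ = 26.5858°,  Δλ = -63.7133°
a = sin²(Δφ/2) + cos φ₁ cos φ₂ sin²(Δλ/2) = 0.315874
c = 2·arcsin(√a) = 1.193669 rad = 68.3922°

68.39°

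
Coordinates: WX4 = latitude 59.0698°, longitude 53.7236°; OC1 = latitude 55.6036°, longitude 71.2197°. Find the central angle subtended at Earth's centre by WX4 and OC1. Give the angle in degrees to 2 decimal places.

Δφ = -3.4662°,  Δλ = 17.4961°
a = sin²(Δφ/2) + cos φ₁ cos φ₂ sin²(Δλ/2) = 0.007631
c = 2·arcsin(√a) = 0.174936 rad = 10.0231°

10.02°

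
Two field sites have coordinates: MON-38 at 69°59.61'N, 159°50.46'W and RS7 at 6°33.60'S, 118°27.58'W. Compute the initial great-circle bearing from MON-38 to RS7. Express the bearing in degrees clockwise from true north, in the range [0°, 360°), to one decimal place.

138.4°

MON-38: φ = +69.99350°, λ = -159.84100°
RS7: φ = -6.56000°, λ = -118.45967°
Δλ = 41.3813°
y = sin Δλ · cos φ₂ = 0.656739
x = cos φ₁ sin φ₂ − sin φ₁ cos φ₂ cos Δλ = -0.739517
θ = atan2(y, x) = 138.3928° → 138.3928° (mod 360°)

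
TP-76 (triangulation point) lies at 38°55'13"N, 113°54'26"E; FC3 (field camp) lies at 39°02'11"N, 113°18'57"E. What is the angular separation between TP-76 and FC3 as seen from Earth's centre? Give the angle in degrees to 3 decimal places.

0.474°

TP-76: φ = +38.92028°, λ = +113.90722°
FC3: φ = +39.03639°, λ = +113.31583°
Δφ = 0.1161°,  Δλ = -0.5914°
a = sin²(Δφ/2) + cos φ₁ cos φ₂ sin²(Δλ/2) = 0.000017
c = 2·arcsin(√a) = 0.008276 rad = 0.4742°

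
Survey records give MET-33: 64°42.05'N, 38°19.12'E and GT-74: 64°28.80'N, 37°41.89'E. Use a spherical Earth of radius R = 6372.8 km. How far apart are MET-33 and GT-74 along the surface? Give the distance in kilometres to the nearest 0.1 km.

38.5 km

MET-33: φ = +64.70083°, λ = +38.31867°
GT-74: φ = +64.48000°, λ = +37.69817°
Δφ = -0.2208°,  Δλ = -0.6205°
a = sin²(Δφ/2) + cos φ₁ cos φ₂ sin²(Δλ/2) = 0.000009
c = 2·arcsin(√a) = 0.006037 rad = 0.3459°
d = R·c = 6372.8 × 0.006037 = 38.5 km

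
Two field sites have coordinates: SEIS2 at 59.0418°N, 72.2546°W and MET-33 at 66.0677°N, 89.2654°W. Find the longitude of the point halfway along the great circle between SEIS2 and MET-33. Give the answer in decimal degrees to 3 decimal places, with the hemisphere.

Bx = cos φ₂ cos Δλ = 0.387909,  By = cos φ₂ sin Δλ = -0.118676
φₘ = atan2(sin φ₁ + sin φ₂, √((cos φ₁ + Bx)² + By²)) = 62.80946°
λₘ = λ₁ + atan2(By, cos φ₁ + Bx) = -79.74728°

79.747°W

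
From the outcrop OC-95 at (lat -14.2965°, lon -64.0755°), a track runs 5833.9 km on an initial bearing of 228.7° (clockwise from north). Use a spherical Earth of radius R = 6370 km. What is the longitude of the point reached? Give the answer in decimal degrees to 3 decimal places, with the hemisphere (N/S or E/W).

116.345°W

δ = d/R = 5833.9/6370 = 0.915840 rad
φ₂ = arcsin(sin φ₁ cos δ + cos φ₁ sin δ cos θ)
   = arcsin(-0.24694·0.60912 + 0.96903·0.79307·-0.66000) = -41.11993°
λ₂ = λ₁ + atan2(sin θ sin δ cos φ₁, cos δ − sin φ₁ sin φ₂) = -116.34471°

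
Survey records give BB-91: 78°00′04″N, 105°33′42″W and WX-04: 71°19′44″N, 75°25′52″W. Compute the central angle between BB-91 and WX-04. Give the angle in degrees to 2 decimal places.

10.19°

BB-91: φ = +78.00111°, λ = -105.56167°
WX-04: φ = +71.32889°, λ = -75.43111°
Δφ = -6.6722°,  Δλ = 30.1306°
a = sin²(Δφ/2) + cos φ₁ cos φ₂ sin²(Δλ/2) = 0.007883
c = 2·arcsin(√a) = 0.177803 rad = 10.1874°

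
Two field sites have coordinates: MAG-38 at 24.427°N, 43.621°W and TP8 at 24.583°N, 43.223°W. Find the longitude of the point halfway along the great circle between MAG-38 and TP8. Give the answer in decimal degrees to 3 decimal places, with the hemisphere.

Bx = cos φ₂ cos Δλ = 0.909338,  By = cos φ₂ sin Δλ = 0.006317
φₘ = atan2(sin φ₁ + sin φ₂, √((cos φ₁ + Bx)² + By²)) = 24.50513°
λₘ = λ₁ + atan2(By, cos φ₁ + Bx) = -43.42212°

43.422°W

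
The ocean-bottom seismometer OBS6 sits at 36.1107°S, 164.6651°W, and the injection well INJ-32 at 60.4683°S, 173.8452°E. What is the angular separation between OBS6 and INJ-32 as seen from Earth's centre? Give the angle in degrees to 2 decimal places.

27.96°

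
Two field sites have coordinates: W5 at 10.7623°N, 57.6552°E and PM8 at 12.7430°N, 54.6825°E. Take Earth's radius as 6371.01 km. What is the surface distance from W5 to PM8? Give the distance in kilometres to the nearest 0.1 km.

391.4 km

Δφ = 1.9807°,  Δλ = -2.9727°
a = sin²(Δφ/2) + cos φ₁ cos φ₂ sin²(Δλ/2) = 0.000943
c = 2·arcsin(√a) = 0.061441 rad = 3.5203°
d = R·c = 6371.01 × 0.061441 = 391.4 km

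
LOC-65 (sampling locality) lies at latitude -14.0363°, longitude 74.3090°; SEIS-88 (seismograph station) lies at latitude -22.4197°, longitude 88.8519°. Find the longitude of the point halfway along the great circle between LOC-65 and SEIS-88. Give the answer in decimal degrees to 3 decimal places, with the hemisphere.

Bx = cos φ₂ cos Δλ = 0.894797,  By = cos φ₂ sin Δλ = 0.232125
φₘ = atan2(sin φ₁ + sin φ₂, √((cos φ₁ + Bx)² + By²)) = -18.36582°
λₘ = λ₁ + atan2(By, cos φ₁ + Bx) = 81.40400°

81.404°E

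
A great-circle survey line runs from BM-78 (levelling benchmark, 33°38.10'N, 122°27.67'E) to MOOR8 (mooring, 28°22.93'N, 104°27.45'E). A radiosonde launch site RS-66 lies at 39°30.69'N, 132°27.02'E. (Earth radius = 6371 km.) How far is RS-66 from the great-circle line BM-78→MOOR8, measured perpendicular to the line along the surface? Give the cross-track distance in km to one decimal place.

467.5 km

BM-78: φ = +33.63500°, λ = +122.46117°
MOOR8: φ = +28.38217°, λ = +104.45750°
RS-66: φ = +39.51150°, λ = +132.45033°
δ₁₃ = central angle BM-78→RS-66 = 0.173379 rad  (haversine)
θ₁₃ = bearing BM-78→RS-66 = 50.873°,  θ₁₂ = bearing BM-78→MOOR8 = 256.022°
dₓₜ = R·arcsin(sin δ₁₃ · sin(θ₁₃ − θ₁₂)) = 6371·arcsin(0.17251·sin(-205.149°)) = 467.493 km
|dₓₜ| = 467.493 km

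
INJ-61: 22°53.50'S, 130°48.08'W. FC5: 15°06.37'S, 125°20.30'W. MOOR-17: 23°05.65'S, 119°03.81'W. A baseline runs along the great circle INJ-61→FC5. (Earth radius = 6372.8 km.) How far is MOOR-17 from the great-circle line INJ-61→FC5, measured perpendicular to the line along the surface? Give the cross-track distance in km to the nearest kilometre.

1027 km

INJ-61: φ = -22.89167°, λ = -130.80133°
FC5: φ = -15.10617°, λ = -125.33833°
MOOR-17: φ = -23.09417°, λ = -119.06350°
δ₁₃ = central angle INJ-61→MOOR-17 = 0.188571 rad  (haversine)
θ₁₃ = bearing INJ-61→MOOR-17 = 93.369°,  θ₁₂ = bearing INJ-61→FC5 = 34.495°
dₓₜ = R·arcsin(sin δ₁₃ · sin(θ₁₃ − θ₁₂)) = 6372.8·arcsin(0.18745·sin(58.874°)) = 1027.069 km
|dₓₜ| = 1027.069 km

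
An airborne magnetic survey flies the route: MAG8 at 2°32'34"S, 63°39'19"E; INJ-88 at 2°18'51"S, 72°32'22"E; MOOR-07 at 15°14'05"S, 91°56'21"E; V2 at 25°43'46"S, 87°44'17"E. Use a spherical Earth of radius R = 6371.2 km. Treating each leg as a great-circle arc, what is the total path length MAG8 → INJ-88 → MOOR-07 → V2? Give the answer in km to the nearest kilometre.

4800 km

MAG8: φ = -2.54278°, λ = +63.65528°
INJ-88: φ = -2.31417°, λ = +72.53944°
MOOR-07: φ = -15.23472°, λ = +91.93917°
V2: φ = -25.72944°, λ = +87.73806°
MAG8→INJ-88: c = 0.154970 rad, d = 987.34 km
INJ-88→MOOR-07: c = 0.402856 rad, d = 2566.67 km
MOOR-07→V2: c = 0.195574 rad, d = 1246.04 km
Total = 987.34 + 2566.67 + 1246.04 = 4800.06 km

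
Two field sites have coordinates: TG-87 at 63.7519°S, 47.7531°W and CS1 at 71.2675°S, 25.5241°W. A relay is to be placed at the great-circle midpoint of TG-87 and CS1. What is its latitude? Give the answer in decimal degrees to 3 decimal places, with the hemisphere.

67.881°S

Bx = cos φ₂ cos Δλ = 0.297282,  By = cos φ₂ sin Δλ = 0.121494
φₘ = atan2(sin φ₁ + sin φ₂, √((cos φ₁ + Bx)² + By²)) = -67.88086°
λₘ = λ₁ + atan2(By, cos φ₁ + Bx) = -38.42370°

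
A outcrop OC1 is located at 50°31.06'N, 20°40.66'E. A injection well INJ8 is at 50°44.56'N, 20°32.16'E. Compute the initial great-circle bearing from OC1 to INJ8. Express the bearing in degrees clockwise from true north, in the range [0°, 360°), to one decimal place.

338.3°

OC1: φ = +50.51767°, λ = +20.67767°
INJ8: φ = +50.74267°, λ = +20.53600°
Δλ = -0.1417°
y = sin Δλ · cos φ₂ = -0.001565
x = cos φ₁ sin φ₂ − sin φ₁ cos φ₂ cos Δλ = 0.003928
θ = atan2(y, x) = -21.7165° → 338.2835° (mod 360°)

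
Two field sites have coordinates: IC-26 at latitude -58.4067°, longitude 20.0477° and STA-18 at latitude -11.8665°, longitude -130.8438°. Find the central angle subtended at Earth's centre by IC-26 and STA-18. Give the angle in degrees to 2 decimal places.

105.83°

Δφ = 46.5402°,  Δλ = -150.8915°
a = sin²(Δφ/2) + cos φ₁ cos φ₂ sin²(Δλ/2) = 0.636391
c = 2·arcsin(√a) = 1.847081 rad = 105.8299°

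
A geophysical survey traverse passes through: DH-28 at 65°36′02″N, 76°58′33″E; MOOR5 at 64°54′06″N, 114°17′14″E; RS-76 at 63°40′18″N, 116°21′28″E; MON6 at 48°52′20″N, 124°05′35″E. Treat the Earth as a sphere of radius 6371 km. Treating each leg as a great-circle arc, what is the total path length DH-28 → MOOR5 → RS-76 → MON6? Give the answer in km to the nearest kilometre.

DH-28: φ = +65.60056°, λ = +76.97583°
MOOR5: φ = +64.90167°, λ = +114.28722°
RS-76: φ = +63.67167°, λ = +116.35778°
MON6: φ = +48.87222°, λ = +124.09306°
DH-28→MOOR5: c = 0.268889 rad, d = 1713.09 km
MOOR5→RS-76: c = 0.026581 rad, d = 169.35 km
RS-76→MON6: c = 0.268494 rad, d = 1710.58 km
Total = 1713.09 + 169.35 + 1710.58 = 3593.02 km

3593 km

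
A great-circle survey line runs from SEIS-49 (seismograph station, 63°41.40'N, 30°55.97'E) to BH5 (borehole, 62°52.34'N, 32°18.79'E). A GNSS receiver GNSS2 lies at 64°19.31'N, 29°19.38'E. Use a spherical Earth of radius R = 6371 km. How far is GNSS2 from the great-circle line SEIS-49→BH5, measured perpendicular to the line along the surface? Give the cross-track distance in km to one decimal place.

17.6 km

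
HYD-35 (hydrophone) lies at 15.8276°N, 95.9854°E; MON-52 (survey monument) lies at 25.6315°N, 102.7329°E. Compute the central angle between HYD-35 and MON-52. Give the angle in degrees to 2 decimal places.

11.65°

Δφ = 9.8039°,  Δλ = 6.7475°
a = sin²(Δφ/2) + cos φ₁ cos φ₂ sin²(Δλ/2) = 0.010306
c = 2·arcsin(√a) = 0.203386 rad = 11.6532°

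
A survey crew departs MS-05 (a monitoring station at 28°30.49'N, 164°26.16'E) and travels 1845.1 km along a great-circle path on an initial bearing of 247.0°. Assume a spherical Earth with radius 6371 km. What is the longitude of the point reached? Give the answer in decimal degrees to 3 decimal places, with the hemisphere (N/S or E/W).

148.075°E

MS-05: φ = +28.50817°, λ = +164.43600°
δ = d/R = 1845.1/6371 = 0.289609 rad
φ₂ = arcsin(sin φ₁ cos δ + cos φ₁ sin δ cos θ)
   = arcsin(0.47728·0.95836 + 0.87875·0.28558·-0.39073) = 21.06049°
λ₂ = λ₁ + atan2(sin θ sin δ cos φ₁, cos δ − sin φ₁ sin φ₂) = 148.07477°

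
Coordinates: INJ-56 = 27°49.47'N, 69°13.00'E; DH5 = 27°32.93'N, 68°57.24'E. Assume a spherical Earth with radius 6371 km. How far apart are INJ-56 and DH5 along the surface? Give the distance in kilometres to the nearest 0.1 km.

INJ-56: φ = +27.82450°, λ = +69.21667°
DH5: φ = +27.54883°, λ = +68.95400°
Δφ = -0.2757°,  Δλ = -0.2627°
a = sin²(Δφ/2) + cos φ₁ cos φ₂ sin²(Δλ/2) = 0.000010
c = 2·arcsin(√a) = 0.006295 rad = 0.3607°
d = R·c = 6371 × 0.006295 = 40.1 km

40.1 km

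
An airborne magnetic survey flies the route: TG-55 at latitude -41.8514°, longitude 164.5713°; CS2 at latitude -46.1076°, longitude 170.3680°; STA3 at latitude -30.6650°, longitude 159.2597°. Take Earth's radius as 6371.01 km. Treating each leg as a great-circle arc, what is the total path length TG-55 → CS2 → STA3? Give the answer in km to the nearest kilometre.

2629 km

TG-55→CS2: c = 0.103956 rad, d = 662.31 km
CS2→STA3: c = 0.308715 rad, d = 1966.83 km
Total = 662.31 + 1966.83 = 2629.13 km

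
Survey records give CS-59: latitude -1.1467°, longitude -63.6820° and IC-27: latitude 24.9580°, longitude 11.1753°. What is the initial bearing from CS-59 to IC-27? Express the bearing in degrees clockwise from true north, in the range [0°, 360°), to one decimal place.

Δλ = 74.8573°
y = sin Δλ · cos φ₂ = 0.875138
x = cos φ₁ sin φ₂ − sin φ₁ cos φ₂ cos Δλ = 0.426609
θ = atan2(y, x) = 64.0119° → 64.0119° (mod 360°)

64.0°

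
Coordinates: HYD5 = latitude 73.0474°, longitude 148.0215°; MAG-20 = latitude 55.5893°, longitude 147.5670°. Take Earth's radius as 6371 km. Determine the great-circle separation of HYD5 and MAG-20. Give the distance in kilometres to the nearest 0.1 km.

Δφ = -17.4581°,  Δλ = -0.4545°
a = sin²(Δφ/2) + cos φ₁ cos φ₂ sin²(Δλ/2) = 0.023034
c = 2·arcsin(√a) = 0.304719 rad = 17.4591°
d = R·c = 6371 × 0.304719 = 1941.4 km

1941.4 km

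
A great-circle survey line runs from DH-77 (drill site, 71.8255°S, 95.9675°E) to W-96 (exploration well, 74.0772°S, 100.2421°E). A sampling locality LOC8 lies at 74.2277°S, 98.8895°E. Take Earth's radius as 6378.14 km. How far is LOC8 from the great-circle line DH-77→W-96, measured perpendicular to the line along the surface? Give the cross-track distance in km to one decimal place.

δ₁₃ = central angle DH-77→LOC8 = 0.044479 rad  (haversine)
θ₁₃ = bearing DH-77→LOC8 = 161.843°,  θ₁₂ = bearing DH-77→W-96 = 152.932°
dₓₜ = R·arcsin(sin δ₁₃ · sin(θ₁₃ − θ₁₂)) = 6378.14·arcsin(0.04446·sin(8.911°)) = 43.929 km
|dₓₜ| = 43.929 km

43.9 km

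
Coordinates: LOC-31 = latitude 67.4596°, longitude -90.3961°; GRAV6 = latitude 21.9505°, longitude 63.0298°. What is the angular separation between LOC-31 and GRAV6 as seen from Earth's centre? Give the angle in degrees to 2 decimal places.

88.44°

Δφ = -45.5091°,  Δλ = 153.4259°
a = sin²(Δφ/2) + cos φ₁ cos φ₂ sin²(Δλ/2) = 0.486367
c = 2·arcsin(√a) = 1.543527 rad = 88.4376°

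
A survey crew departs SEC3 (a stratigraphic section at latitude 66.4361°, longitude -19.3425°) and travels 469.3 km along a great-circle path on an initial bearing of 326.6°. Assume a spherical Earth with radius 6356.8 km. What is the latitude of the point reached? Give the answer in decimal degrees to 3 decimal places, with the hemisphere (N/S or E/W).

69.840°N

δ = d/R = 469.3/6356.8 = 0.073826 rad
φ₂ = arcsin(sin φ₁ cos δ + cos φ₁ sin δ cos θ)
   = arcsin(0.91661·0.99728 + 0.39977·0.07376·0.83485) = 69.84020°
λ₂ = λ₁ + atan2(sin θ sin δ cos φ₁, cos δ − sin φ₁ sin φ₂) = -26.10842°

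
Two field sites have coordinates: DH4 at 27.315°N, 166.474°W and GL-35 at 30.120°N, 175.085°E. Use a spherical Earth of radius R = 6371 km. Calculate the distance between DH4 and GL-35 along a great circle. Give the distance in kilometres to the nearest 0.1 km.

Δφ = 2.8050°,  Δλ = -18.4410°
a = sin²(Δφ/2) + cos φ₁ cos φ₂ sin²(Δλ/2) = 0.020331
c = 2·arcsin(√a) = 0.286150 rad = 16.3952°
d = R·c = 6371 × 0.286150 = 1823.1 km

1823.1 km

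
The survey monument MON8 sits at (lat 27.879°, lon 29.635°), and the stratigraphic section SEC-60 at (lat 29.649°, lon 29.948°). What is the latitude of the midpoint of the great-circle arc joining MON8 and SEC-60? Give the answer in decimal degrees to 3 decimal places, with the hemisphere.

28.764°N

Bx = cos φ₂ cos Δλ = 0.869059,  By = cos φ₂ sin Δλ = 0.004748
φₘ = atan2(sin φ₁ + sin φ₂, √((cos φ₁ + Bx)² + By²)) = 28.76409°
λₘ = λ₁ + atan2(By, cos φ₁ + Bx) = 29.79017°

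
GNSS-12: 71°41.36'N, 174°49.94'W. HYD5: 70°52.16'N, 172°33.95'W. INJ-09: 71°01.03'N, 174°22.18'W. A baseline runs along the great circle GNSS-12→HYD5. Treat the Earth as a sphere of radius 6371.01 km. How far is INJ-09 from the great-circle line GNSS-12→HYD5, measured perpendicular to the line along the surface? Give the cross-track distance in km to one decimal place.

GNSS-12: φ = +71.68933°, λ = -174.83233°
HYD5: φ = +70.86933°, λ = -172.56583°
INJ-09: φ = +71.01717°, λ = -174.36967°
δ₁₃ = central angle GNSS-12→INJ-09 = 0.012012 rad  (haversine)
θ₁₃ = bearing GNSS-12→INJ-09 = 167.369°,  θ₁₂ = bearing GNSS-12→HYD5 = 137.346°
dₓₜ = R·arcsin(sin δ₁₃ · sin(θ₁₃ − θ₁₂)) = 6371.01·arcsin(0.01201·sin(30.023°)) = 38.291 km
|dₓₜ| = 38.291 km

38.3 km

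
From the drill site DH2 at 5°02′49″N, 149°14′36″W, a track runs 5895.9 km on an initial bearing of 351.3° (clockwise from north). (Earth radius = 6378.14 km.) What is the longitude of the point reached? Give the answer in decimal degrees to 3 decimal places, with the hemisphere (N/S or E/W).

162.064°W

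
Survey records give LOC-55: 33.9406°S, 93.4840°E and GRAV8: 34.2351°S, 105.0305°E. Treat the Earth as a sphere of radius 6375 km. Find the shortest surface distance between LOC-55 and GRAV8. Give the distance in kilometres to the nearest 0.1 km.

Δφ = -0.2945°,  Δλ = 11.5465°
a = sin²(Δφ/2) + cos φ₁ cos φ₂ sin²(Δλ/2) = 0.006947
c = 2·arcsin(√a) = 0.166888 rad = 9.5620°
d = R·c = 6375 × 0.166888 = 1063.9 km

1063.9 km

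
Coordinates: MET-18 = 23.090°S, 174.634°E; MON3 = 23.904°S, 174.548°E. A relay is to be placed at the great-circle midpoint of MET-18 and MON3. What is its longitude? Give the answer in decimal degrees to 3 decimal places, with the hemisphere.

Bx = cos φ₂ cos Δλ = 0.914225,  By = cos φ₂ sin Δλ = -0.001372
φₘ = atan2(sin φ₁ + sin φ₂, √((cos φ₁ + Bx)² + By²)) = -23.49701°
λₘ = λ₁ + atan2(By, cos φ₁ + Bx) = 174.59113°

174.591°E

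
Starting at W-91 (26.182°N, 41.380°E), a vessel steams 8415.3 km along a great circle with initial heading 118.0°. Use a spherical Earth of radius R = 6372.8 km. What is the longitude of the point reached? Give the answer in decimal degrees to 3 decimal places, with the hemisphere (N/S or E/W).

105.070°E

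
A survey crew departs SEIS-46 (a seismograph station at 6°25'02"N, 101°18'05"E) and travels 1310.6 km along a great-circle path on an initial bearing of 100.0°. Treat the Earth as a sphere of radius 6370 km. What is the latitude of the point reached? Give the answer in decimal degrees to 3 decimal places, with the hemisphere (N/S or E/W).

4.253°N

SEIS-46: φ = +6.41722°, λ = +101.30139°
δ = d/R = 1310.6/6370 = 0.205746 rad
φ₂ = arcsin(sin φ₁ cos δ + cos φ₁ sin δ cos θ)
   = arcsin(0.11177·0.97891 + 0.99373·0.20430·-0.17365) = 4.25277°
λ₂ = λ₁ + atan2(sin θ sin δ cos φ₁, cos δ − sin φ₁ sin φ₂) = 112.94064°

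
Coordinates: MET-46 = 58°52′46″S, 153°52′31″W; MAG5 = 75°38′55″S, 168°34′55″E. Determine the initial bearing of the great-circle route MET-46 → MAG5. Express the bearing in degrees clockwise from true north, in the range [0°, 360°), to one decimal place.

204.4°

MET-46: φ = -58.87944°, λ = -153.87528°
MAG5: φ = -75.64861°, λ = +168.58194°
Δλ = -37.5428°
y = sin Δλ · cos φ₂ = -0.151039
x = cos φ₁ sin φ₂ − sin φ₁ cos φ₂ cos Δλ = -0.332463
θ = atan2(y, x) = -155.5675° → 204.4325° (mod 360°)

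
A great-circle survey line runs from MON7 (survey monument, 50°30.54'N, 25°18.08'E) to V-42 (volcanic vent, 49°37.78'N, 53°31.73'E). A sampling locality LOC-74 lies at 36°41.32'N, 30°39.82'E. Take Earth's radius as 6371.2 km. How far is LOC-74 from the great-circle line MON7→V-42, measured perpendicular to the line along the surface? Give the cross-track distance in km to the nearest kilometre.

1573 km

MON7: φ = +50.50900°, λ = +25.30133°
V-42: φ = +49.62967°, λ = +53.52883°
LOC-74: φ = +36.68867°, λ = +30.66367°
δ₁₃ = central angle MON7→LOC-74 = 0.250382 rad  (haversine)
θ₁₃ = bearing MON7→LOC-74 = 162.395°,  θ₁₂ = bearing MON7→V-42 = 81.809°
dₓₜ = R·arcsin(sin δ₁₃ · sin(θ₁₃ − θ₁₂)) = 6371.2·arcsin(0.24777·sin(80.586°)) = 1573.303 km
|dₓₜ| = 1573.303 km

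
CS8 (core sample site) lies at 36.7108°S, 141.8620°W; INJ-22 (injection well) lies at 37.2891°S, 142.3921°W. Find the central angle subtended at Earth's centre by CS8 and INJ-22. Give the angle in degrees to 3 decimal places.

0.717°

Δφ = -0.5783°,  Δλ = -0.5301°
a = sin²(Δφ/2) + cos φ₁ cos φ₂ sin²(Δλ/2) = 0.000039
c = 2·arcsin(√a) = 0.012509 rad = 0.7167°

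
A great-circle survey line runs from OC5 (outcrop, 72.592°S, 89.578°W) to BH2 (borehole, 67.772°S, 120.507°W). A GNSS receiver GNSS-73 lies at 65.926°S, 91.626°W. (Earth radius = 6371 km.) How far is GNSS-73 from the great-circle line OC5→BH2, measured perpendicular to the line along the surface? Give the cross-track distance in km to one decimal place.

δ₁₃ = central angle OC5→GNSS-73 = 0.117013 rad  (haversine)
θ₁₃ = bearing OC5→GNSS-73 = 352.827°,  θ₁₂ = bearing OC5→BH2 = 279.546°
dₓₜ = R·arcsin(sin δ₁₃ · sin(θ₁₃ − θ₁₂)) = 6371·arcsin(0.11675·sin(73.281°)) = 713.842 km
|dₓₜ| = 713.842 km

713.8 km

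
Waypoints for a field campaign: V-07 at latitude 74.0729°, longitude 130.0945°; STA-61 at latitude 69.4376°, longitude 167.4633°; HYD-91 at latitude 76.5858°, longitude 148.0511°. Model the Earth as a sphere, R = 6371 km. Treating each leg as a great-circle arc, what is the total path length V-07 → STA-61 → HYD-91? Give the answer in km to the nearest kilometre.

2375 km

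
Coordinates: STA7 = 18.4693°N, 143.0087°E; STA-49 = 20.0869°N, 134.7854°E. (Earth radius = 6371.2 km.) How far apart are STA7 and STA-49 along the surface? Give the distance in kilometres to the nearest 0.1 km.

Δφ = 1.6176°,  Δλ = -8.2233°
a = sin²(Δφ/2) + cos φ₁ cos φ₂ sin²(Δλ/2) = 0.004779
c = 2·arcsin(√a) = 0.138368 rad = 7.9279°
d = R·c = 6371.2 × 0.138368 = 881.6 km

881.6 km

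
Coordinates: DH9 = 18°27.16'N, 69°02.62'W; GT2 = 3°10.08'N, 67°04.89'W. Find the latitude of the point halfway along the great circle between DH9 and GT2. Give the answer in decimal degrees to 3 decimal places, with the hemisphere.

DH9: φ = +18.45267°, λ = -69.04367°
GT2: φ = +3.16800°, λ = -67.08150°
Bx = cos φ₂ cos Δλ = 0.997886,  By = cos φ₂ sin Δλ = 0.034187
φₘ = atan2(sin φ₁ + sin φ₂, √((cos φ₁ + Bx)² + By²)) = 10.81188°
λₘ = λ₁ + atan2(By, cos φ₁ + Bx) = -68.03744°

10.812°N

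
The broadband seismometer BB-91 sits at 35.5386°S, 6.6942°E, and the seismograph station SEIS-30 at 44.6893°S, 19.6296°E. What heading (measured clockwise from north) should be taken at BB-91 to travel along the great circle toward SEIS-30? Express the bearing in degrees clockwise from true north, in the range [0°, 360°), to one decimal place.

Δλ = 12.9354°
y = sin Δλ · cos φ₂ = 0.159144
x = cos φ₁ sin φ₂ − sin φ₁ cos φ₂ cos Δλ = -0.169518
θ = atan2(y, x) = 136.8080° → 136.8080° (mod 360°)

136.8°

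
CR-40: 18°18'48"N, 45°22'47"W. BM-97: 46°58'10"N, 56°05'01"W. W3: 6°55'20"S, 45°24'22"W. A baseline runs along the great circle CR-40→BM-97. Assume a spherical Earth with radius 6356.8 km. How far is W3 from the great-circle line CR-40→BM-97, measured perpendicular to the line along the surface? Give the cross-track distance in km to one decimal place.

691.7 km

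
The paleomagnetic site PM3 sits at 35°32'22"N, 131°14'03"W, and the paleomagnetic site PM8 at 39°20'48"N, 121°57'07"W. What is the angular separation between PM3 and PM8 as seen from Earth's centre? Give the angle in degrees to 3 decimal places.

8.289°

PM3: φ = +35.53944°, λ = -131.23417°
PM8: φ = +39.34667°, λ = -121.95194°
Δφ = 3.8072°,  Δλ = 9.2822°
a = sin²(Δφ/2) + cos φ₁ cos φ₂ sin²(Δλ/2) = 0.005223
c = 2·arcsin(√a) = 0.144671 rad = 8.2890°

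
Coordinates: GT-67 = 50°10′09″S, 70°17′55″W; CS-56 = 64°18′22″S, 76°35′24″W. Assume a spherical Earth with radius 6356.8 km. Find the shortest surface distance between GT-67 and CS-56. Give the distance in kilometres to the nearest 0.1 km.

1611.4 km

GT-67: φ = -50.16917°, λ = -70.29861°
CS-56: φ = -64.30611°, λ = -76.59000°
Δφ = -14.1369°,  Δλ = -6.2914°
a = sin²(Δφ/2) + cos φ₁ cos φ₂ sin²(Δλ/2) = 0.015979
c = 2·arcsin(√a) = 0.253493 rad = 14.5241°
d = R·c = 6356.8 × 0.253493 = 1611.4 km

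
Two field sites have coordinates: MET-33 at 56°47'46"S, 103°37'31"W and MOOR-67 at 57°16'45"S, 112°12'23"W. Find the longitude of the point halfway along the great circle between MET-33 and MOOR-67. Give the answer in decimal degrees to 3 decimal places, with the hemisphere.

MET-33: φ = -56.79611°, λ = -103.62528°
MOOR-67: φ = -57.27917°, λ = -112.20639°
Bx = cos φ₂ cos Δλ = 0.534495,  By = cos φ₂ sin Δλ = -0.080655
φₘ = atan2(sin φ₁ + sin φ₂, √((cos φ₁ + Bx)² + By²)) = -57.11100°
λₘ = λ₁ + atan2(By, cos φ₁ + Bx) = -107.88789°

107.888°W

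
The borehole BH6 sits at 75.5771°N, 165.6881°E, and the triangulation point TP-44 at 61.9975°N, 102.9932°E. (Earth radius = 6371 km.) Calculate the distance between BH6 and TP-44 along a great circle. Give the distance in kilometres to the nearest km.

Δφ = -13.5796°,  Δλ = -62.6949°
a = sin²(Δφ/2) + cos φ₁ cos φ₂ sin²(Δλ/2) = 0.045627
c = 2·arcsin(√a) = 0.430527 rad = 24.6674°
d = R·c = 6371 × 0.430527 = 2742.9 km

2743 km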